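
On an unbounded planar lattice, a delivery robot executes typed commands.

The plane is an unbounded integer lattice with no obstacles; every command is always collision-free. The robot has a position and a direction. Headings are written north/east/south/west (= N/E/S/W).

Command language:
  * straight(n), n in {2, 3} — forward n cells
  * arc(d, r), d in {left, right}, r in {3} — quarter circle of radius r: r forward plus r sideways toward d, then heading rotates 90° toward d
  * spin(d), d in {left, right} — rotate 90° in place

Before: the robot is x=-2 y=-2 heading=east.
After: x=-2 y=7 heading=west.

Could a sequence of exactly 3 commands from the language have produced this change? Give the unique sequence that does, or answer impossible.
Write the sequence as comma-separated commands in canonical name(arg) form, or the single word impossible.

key: position moved to (-2,7) AND the heading swung to W — translation plus rotation needed
from: x=-2 y=-2 heading=east
t=1 arc(left, 3) ⇒ x=1 y=1 heading=north
t=2 straight(3) ⇒ x=1 y=4 heading=north
t=3 arc(left, 3) ⇒ x=-2 y=7 heading=west
all 216 alternatives checked — unique.

arc(left, 3), straight(3), arc(left, 3)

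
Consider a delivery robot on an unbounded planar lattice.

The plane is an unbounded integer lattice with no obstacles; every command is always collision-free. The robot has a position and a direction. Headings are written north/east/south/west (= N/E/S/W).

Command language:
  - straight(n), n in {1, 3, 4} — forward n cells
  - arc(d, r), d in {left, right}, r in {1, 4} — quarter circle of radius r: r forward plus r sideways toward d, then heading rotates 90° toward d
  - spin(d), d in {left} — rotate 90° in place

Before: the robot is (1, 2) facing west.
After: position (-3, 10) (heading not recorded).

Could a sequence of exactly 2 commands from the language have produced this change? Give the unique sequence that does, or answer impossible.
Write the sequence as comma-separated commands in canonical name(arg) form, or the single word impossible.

arc(right, 4), straight(4)

key: running straight(4) before arc(right, 4) would end elsewhere — order is forced
from: (1, 2) facing west
t=1 arc(right, 4) ⇒ (-3, 6) facing north
t=2 straight(4) ⇒ (-3, 10) facing north
no rival 2-sequence matches.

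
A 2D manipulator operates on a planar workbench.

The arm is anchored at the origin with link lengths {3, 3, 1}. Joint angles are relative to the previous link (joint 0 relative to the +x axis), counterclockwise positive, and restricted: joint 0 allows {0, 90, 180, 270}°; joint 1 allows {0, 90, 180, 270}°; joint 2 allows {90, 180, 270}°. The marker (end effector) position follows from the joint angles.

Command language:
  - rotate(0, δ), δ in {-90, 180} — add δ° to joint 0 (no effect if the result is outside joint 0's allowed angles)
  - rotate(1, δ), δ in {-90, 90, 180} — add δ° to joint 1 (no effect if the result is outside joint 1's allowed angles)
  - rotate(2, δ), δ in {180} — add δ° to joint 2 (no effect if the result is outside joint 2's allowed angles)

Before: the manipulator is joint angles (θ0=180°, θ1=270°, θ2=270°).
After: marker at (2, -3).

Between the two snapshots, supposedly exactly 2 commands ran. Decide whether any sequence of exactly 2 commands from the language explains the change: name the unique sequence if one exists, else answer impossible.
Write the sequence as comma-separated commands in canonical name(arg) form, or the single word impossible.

start: joint angles (θ0=180°, θ1=270°, θ2=270°)
[1] after rotate(0, -90): joint angles (θ0=90°, θ1=270°, θ2=270°)
[2] after rotate(0, -90): joint angles (θ0=0°, θ1=270°, θ2=270°)
no other 2-command option fits: unique.

rotate(0, -90), rotate(0, -90)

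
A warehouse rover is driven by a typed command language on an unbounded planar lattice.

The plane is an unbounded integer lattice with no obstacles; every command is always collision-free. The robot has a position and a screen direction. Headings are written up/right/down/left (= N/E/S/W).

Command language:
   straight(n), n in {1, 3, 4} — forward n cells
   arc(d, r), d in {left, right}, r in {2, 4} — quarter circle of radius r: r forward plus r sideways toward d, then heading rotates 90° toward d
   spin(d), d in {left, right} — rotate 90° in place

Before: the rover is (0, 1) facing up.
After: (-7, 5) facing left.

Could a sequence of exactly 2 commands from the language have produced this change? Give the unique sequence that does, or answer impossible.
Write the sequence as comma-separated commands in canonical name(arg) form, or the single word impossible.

key: order matters: swapping arc(left, 4) and straight(3) lands elsewhere
initial: (0, 1) facing up
1. arc(left, 4) → (-4, 5) facing left
2. straight(3) → (-7, 5) facing left
no rival 2-sequence matches.

arc(left, 4), straight(3)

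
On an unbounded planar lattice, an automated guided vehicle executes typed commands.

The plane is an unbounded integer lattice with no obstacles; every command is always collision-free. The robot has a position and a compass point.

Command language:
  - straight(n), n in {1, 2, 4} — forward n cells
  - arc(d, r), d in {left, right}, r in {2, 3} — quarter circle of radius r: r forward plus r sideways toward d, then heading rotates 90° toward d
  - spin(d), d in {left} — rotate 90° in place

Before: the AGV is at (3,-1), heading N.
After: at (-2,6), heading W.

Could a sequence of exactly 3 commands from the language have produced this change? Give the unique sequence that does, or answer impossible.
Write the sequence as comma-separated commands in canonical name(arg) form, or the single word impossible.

key: cell and facing (now W) both changed — the 3 commands mix motion and turning
t0: at (3,-1), heading N
1. straight(4) → at (3,3), heading N
2. arc(left, 3) → at (0,6), heading W
3. straight(2) → at (-2,6), heading W
no other 3-command option fits: unique.

straight(4), arc(left, 3), straight(2)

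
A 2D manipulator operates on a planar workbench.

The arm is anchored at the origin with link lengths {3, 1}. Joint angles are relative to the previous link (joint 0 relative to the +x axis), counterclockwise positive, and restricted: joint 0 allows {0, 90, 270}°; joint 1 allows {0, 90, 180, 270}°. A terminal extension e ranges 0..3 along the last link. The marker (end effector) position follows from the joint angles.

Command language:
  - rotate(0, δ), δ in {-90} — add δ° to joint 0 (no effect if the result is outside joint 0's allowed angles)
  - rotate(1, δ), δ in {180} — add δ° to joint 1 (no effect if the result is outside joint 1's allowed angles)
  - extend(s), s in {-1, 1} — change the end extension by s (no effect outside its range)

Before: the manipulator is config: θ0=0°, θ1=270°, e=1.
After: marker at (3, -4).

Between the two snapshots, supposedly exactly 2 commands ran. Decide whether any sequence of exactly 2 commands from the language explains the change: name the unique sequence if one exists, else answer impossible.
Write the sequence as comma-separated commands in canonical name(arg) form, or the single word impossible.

begin: config: θ0=0°, θ1=270°, e=1
t=1 extend(1) ⇒ config: θ0=0°, θ1=270°, e=2
t=2 extend(1) ⇒ config: θ0=0°, θ1=270°, e=3
no other 2-command option fits: unique.

extend(1), extend(1)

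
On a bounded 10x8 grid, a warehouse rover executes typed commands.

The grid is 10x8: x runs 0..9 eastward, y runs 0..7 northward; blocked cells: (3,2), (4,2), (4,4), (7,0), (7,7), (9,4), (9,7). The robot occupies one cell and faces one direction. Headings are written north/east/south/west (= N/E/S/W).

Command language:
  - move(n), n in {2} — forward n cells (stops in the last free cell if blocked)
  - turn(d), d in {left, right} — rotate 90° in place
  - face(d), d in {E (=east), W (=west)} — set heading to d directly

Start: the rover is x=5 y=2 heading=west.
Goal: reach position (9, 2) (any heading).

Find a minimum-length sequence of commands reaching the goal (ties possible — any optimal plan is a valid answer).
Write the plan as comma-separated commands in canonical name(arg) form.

face(E), move(2), move(2)

start: x=5 y=2 heading=west
step 1 (face(E)): x=5 y=2 heading=east
step 2 (move(2)): x=7 y=2 heading=east
step 3 (move(2)): x=9 y=2 heading=east
nothing shorter than 3 reaches the goal.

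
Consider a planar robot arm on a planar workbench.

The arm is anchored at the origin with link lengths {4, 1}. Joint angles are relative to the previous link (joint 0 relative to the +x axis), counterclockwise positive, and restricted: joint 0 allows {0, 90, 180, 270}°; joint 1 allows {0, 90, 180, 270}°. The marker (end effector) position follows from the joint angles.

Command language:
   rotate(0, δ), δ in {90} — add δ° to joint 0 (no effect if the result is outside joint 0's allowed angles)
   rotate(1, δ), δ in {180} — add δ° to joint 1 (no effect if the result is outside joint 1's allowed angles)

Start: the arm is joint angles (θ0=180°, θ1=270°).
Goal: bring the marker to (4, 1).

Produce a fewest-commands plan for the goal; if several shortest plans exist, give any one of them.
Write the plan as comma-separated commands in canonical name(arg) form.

t0: joint angles (θ0=180°, θ1=270°)
1. rotate(0, 90) → joint angles (θ0=270°, θ1=270°)
2. rotate(0, 90) → joint angles (θ0=0°, θ1=270°)
3. rotate(1, 180) → joint angles (θ0=0°, θ1=90°)
no 2-step plan works, so 3 is optimal.

rotate(0, 90), rotate(0, 90), rotate(1, 180)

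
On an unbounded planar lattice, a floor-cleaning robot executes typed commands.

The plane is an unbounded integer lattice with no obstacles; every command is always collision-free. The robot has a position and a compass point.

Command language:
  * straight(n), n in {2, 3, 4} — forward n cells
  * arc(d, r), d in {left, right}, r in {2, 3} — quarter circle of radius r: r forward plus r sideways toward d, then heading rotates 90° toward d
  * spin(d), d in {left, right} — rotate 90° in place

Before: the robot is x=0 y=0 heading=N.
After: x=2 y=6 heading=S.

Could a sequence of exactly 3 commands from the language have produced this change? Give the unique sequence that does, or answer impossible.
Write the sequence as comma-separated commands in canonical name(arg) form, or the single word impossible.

key: running spin(right) before straight(4) would end elsewhere — order is forced
t0: x=0 y=0 heading=N
[1] after straight(4): x=0 y=4 heading=N
[2] after arc(right, 2): x=2 y=6 heading=E
[3] after spin(right): x=2 y=6 heading=S
all 729 alternatives checked — unique.

straight(4), arc(right, 2), spin(right)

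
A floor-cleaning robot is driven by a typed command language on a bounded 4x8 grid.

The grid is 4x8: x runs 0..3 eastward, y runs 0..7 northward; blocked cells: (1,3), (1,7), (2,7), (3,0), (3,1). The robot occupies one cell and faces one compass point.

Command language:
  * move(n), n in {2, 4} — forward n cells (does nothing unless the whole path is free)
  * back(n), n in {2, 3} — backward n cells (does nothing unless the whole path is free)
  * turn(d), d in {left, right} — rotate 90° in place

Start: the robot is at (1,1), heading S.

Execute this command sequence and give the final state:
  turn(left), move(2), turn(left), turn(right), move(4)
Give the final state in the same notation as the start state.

at (1,1), heading E

from: at (1,1), heading S
step 1 (turn(left)): at (1,1), heading E
step 2 (move(2)): at (1,1), heading E
step 3 (turn(left)): at (1,1), heading N
step 4 (turn(right)): at (1,1), heading E
step 5 (move(4)): at (1,1), heading E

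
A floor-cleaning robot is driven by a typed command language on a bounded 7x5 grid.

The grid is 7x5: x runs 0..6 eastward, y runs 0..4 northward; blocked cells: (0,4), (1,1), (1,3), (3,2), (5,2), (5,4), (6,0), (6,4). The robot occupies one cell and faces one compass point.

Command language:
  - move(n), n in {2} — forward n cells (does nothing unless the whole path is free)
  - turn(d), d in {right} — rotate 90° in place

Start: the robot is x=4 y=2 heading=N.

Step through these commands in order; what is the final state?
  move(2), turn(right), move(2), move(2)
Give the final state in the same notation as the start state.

from: x=4 y=2 heading=N
step 1 (move(2)): x=4 y=4 heading=N
step 2 (turn(right)): x=4 y=4 heading=E
step 3 (move(2)): x=4 y=4 heading=E
step 4 (move(2)): x=4 y=4 heading=E

x=4 y=4 heading=E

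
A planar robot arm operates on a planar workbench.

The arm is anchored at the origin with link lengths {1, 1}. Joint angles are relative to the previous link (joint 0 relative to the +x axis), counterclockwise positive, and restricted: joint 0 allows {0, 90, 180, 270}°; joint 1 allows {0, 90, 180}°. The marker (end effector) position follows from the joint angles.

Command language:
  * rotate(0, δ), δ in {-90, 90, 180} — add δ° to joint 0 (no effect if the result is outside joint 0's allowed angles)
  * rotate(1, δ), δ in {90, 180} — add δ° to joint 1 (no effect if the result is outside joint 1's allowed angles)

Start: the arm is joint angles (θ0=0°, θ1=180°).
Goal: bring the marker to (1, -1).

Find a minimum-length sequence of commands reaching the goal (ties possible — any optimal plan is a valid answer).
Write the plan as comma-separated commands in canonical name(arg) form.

start: joint angles (θ0=0°, θ1=180°)
t=1 rotate(0, -90) ⇒ joint angles (θ0=270°, θ1=180°)
t=2 rotate(1, 180) ⇒ joint angles (θ0=270°, θ1=0°)
t=3 rotate(1, 90) ⇒ joint angles (θ0=270°, θ1=90°)
minimal: 3 command(s), checked below 3.

rotate(0, -90), rotate(1, 180), rotate(1, 90)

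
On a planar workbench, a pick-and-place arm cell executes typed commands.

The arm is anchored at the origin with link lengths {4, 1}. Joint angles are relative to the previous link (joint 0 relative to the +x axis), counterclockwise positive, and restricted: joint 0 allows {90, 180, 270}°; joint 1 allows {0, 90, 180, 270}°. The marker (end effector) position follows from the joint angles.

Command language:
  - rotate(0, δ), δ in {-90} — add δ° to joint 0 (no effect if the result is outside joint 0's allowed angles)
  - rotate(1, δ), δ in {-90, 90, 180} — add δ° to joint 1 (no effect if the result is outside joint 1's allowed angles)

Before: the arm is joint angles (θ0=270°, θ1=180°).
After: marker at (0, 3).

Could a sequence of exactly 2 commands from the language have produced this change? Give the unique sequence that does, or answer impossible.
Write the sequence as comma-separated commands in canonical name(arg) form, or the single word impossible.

t0: joint angles (θ0=270°, θ1=180°)
[1] after rotate(0, -90): joint angles (θ0=180°, θ1=180°)
[2] after rotate(0, -90): joint angles (θ0=90°, θ1=180°)
no rival 2-sequence matches.

rotate(0, -90), rotate(0, -90)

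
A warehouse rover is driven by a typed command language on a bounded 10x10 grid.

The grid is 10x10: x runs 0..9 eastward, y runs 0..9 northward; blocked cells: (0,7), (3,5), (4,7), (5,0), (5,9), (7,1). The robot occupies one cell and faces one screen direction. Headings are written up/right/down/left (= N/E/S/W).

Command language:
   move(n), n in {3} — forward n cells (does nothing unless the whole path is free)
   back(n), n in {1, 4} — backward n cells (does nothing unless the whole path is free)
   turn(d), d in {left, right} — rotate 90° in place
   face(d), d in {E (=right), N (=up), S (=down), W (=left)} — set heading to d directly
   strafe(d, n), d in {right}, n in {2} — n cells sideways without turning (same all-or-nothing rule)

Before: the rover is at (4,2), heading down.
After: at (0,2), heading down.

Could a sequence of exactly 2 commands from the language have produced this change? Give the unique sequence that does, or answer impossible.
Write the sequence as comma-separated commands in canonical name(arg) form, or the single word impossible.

key: still facing S at the end — nothing in the sequence rotates
from: at (4,2), heading down
step 1 (strafe(right, 2)): at (2,2), heading down
step 2 (strafe(right, 2)): at (0,2), heading down
all 100 alternatives checked — unique.

strafe(right, 2), strafe(right, 2)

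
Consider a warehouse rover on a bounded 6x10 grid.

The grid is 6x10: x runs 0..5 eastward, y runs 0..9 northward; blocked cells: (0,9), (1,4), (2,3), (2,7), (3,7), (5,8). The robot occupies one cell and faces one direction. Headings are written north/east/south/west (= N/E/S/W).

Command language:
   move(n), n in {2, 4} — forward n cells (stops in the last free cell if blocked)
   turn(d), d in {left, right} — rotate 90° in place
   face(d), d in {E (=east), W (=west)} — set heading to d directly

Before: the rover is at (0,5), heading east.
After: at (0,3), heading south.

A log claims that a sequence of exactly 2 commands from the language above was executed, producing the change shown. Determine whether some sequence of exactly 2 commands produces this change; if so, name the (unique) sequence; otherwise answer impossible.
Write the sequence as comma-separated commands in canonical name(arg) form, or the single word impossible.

turn(right), move(2)

key: order matters: swapping turn(right) and move(2) lands elsewhere
begin: at (0,5), heading east
step 1 (turn(right)): at (0,5), heading south
step 2 (move(2)): at (0,3), heading south
all 36 alternatives checked — unique.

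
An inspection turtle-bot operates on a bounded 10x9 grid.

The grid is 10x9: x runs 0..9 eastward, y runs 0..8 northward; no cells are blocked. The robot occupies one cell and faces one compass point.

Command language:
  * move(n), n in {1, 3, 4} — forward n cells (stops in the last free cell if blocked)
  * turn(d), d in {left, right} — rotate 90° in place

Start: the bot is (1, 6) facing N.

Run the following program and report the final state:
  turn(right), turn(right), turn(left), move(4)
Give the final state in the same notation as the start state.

from: (1, 6) facing N
step 1 (turn(right)): (1, 6) facing E
step 2 (turn(right)): (1, 6) facing S
step 3 (turn(left)): (1, 6) facing E
step 4 (move(4)): (5, 6) facing E

(5, 6) facing E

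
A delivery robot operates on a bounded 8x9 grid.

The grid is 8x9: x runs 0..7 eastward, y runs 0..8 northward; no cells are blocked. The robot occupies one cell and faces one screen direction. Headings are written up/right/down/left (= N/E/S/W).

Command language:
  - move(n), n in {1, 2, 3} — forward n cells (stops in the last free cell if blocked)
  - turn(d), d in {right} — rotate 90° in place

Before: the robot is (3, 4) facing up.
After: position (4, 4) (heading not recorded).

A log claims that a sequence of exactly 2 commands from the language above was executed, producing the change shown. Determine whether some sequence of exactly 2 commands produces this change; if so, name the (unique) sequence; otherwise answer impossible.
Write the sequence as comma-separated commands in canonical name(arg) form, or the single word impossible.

turn(right), move(1)

key: running move(1) before turn(right) would end elsewhere — order is forced
t0: (3, 4) facing up
[1] after turn(right): (3, 4) facing right
[2] after move(1): (4, 4) facing right
no rival 2-sequence matches.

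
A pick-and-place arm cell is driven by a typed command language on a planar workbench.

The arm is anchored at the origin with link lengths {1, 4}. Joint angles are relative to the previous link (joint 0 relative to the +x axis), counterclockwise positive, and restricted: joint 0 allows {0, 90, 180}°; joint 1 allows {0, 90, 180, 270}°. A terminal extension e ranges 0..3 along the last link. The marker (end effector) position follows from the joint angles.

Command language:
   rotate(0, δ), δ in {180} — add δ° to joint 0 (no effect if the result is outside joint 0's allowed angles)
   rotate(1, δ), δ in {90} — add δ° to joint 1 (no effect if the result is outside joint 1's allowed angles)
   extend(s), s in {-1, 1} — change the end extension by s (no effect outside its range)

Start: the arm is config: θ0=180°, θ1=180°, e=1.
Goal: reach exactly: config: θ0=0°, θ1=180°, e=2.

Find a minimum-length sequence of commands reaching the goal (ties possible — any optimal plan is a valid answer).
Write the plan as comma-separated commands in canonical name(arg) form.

rotate(0, 180), extend(1)

t0: config: θ0=180°, θ1=180°, e=1
1. rotate(0, 180) → config: θ0=0°, θ1=180°, e=1
2. extend(1) → config: θ0=0°, θ1=180°, e=2
minimal: 2 command(s), checked below 2.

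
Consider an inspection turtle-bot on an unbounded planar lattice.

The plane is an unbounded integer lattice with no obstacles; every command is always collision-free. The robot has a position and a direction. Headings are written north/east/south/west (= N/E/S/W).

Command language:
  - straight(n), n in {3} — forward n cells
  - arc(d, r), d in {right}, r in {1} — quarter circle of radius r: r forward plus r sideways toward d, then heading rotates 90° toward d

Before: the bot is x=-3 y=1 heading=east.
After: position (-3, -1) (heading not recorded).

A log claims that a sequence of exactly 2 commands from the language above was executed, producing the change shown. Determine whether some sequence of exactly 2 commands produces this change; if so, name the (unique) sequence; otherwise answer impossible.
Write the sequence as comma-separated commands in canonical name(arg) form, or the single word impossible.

arc(right, 1), arc(right, 1)

initial: x=-3 y=1 heading=east
[1] after arc(right, 1): x=-2 y=0 heading=south
[2] after arc(right, 1): x=-3 y=-1 heading=west
no other 2-command option fits: unique.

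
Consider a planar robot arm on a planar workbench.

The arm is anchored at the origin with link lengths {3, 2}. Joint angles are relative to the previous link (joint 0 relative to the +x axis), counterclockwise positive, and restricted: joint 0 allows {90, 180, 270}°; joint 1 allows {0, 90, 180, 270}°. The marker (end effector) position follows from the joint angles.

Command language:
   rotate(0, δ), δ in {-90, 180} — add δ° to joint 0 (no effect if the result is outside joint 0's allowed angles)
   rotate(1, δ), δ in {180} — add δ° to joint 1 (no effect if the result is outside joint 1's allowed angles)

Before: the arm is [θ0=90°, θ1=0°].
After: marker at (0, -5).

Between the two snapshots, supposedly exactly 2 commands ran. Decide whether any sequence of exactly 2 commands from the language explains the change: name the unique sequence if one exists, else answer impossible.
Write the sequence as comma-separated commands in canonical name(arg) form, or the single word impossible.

key: running rotate(0, 180) before rotate(0, -90) would end elsewhere — order is forced
initial: [θ0=90°, θ1=0°]
[1] after rotate(0, -90): [θ0=90°, θ1=0°]
[2] after rotate(0, 180): [θ0=270°, θ1=0°]
uniquely the one of 9 2-step routes that fits.

rotate(0, -90), rotate(0, 180)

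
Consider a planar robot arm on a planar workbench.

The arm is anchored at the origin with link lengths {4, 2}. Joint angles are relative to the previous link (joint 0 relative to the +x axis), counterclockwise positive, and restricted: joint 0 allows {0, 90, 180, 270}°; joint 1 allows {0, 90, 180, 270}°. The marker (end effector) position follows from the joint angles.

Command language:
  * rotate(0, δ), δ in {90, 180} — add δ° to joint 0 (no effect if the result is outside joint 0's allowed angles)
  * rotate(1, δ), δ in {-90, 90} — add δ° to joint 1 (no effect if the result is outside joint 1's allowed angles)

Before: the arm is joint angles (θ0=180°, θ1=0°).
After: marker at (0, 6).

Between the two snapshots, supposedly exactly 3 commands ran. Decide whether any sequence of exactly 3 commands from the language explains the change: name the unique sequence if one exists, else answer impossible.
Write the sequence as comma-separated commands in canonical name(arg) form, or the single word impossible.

start: joint angles (θ0=180°, θ1=0°)
1. rotate(0, 90) → joint angles (θ0=270°, θ1=0°)
2. rotate(0, 90) → joint angles (θ0=0°, θ1=0°)
3. rotate(0, 90) → joint angles (θ0=90°, θ1=0°)
all 64 alternatives checked — unique.

rotate(0, 90), rotate(0, 90), rotate(0, 90)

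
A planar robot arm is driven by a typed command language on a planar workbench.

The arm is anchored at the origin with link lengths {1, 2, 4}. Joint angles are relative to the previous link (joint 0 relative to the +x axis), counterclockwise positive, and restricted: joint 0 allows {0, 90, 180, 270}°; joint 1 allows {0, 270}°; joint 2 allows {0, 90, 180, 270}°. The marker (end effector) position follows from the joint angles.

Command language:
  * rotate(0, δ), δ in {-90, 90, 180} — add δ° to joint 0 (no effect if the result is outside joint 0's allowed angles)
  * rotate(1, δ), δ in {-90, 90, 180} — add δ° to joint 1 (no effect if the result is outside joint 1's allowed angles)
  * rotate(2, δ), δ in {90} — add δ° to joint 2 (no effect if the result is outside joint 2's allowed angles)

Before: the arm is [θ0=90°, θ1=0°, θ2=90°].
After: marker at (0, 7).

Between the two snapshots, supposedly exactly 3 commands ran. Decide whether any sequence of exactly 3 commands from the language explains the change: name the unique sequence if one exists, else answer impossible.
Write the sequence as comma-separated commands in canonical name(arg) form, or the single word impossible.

rotate(2, 90), rotate(2, 90), rotate(2, 90)

begin: [θ0=90°, θ1=0°, θ2=90°]
step 1 (rotate(2, 90)): [θ0=90°, θ1=0°, θ2=180°]
step 2 (rotate(2, 90)): [θ0=90°, θ1=0°, θ2=270°]
step 3 (rotate(2, 90)): [θ0=90°, θ1=0°, θ2=0°]
no rival 3-sequence matches.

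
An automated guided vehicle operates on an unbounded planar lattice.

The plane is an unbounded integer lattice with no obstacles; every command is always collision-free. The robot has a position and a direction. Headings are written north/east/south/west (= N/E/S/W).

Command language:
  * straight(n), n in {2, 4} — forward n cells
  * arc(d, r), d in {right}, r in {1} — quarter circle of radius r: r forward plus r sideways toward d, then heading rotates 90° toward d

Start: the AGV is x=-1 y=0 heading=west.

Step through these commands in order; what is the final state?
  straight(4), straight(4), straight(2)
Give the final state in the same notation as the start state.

start: x=-1 y=0 heading=west
step 1 (straight(4)): x=-5 y=0 heading=west
step 2 (straight(4)): x=-9 y=0 heading=west
step 3 (straight(2)): x=-11 y=0 heading=west

x=-11 y=0 heading=west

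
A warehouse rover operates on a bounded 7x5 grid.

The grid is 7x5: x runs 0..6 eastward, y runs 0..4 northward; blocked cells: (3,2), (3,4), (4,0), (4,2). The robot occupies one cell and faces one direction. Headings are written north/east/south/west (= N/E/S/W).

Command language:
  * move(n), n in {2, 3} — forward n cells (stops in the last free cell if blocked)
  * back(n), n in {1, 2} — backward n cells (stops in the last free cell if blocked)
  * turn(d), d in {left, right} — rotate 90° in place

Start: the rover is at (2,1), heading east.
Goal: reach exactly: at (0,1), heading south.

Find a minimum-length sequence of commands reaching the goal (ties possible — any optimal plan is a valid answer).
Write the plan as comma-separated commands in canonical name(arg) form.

back(2), turn(right)

t0: at (2,1), heading east
[1] after back(2): at (0,1), heading east
[2] after turn(right): at (0,1), heading south
minimal: 2 command(s), checked below 2.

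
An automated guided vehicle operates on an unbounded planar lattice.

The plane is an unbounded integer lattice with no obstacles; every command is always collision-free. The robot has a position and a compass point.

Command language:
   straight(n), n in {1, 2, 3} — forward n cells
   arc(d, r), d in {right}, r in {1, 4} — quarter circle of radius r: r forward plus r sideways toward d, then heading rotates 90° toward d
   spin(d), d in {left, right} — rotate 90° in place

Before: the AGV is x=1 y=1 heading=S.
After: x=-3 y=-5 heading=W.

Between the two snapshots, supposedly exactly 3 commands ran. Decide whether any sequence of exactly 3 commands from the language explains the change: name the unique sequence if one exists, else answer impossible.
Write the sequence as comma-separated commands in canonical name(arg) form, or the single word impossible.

key: order matters: swapping straight(1) and arc(right, 4) lands elsewhere
t0: x=1 y=1 heading=S
t=1 straight(1) ⇒ x=1 y=0 heading=S
t=2 straight(1) ⇒ x=1 y=-1 heading=S
t=3 arc(right, 4) ⇒ x=-3 y=-5 heading=W
no other 3-command option fits: unique.

straight(1), straight(1), arc(right, 4)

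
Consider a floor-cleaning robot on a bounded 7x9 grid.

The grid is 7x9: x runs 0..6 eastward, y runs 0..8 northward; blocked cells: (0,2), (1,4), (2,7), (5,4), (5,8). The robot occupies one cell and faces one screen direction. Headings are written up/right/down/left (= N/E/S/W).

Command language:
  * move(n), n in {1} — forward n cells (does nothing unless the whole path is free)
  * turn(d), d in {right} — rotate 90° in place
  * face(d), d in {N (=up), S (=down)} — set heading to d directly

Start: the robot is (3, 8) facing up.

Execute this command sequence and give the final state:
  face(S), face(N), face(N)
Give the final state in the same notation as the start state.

t0: (3, 8) facing up
1. face(S) → (3, 8) facing down
2. face(N) → (3, 8) facing up
3. face(N) → (3, 8) facing up

(3, 8) facing up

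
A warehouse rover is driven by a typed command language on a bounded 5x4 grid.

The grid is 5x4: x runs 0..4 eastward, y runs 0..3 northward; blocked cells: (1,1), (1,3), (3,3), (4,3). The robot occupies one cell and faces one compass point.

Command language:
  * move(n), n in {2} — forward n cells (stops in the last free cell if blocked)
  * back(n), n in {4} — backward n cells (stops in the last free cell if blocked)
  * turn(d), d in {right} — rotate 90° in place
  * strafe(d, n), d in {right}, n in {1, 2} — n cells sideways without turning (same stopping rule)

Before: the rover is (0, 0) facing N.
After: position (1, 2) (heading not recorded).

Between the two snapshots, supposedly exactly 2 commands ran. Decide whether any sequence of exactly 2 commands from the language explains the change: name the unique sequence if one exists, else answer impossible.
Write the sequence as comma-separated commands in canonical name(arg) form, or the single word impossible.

key: running strafe(right, 1) before move(2) would end elsewhere — order is forced
from: (0, 0) facing N
step 1 (move(2)): (0, 2) facing N
step 2 (strafe(right, 1)): (1, 2) facing N
all 25 alternatives checked — unique.

move(2), strafe(right, 1)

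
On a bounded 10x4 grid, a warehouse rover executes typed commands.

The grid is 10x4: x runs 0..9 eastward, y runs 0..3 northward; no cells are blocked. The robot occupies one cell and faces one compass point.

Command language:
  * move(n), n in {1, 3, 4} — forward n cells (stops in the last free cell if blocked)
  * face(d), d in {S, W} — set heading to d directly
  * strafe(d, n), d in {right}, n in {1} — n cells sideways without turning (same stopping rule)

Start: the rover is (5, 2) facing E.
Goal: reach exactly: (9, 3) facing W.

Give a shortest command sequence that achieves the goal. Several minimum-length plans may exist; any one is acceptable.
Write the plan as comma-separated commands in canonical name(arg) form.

from: (5, 2) facing E
t=1 move(4) ⇒ (9, 2) facing E
t=2 face(W) ⇒ (9, 2) facing W
t=3 strafe(right, 1) ⇒ (9, 3) facing W
no 2-step plan works, so 3 is optimal.

move(4), face(W), strafe(right, 1)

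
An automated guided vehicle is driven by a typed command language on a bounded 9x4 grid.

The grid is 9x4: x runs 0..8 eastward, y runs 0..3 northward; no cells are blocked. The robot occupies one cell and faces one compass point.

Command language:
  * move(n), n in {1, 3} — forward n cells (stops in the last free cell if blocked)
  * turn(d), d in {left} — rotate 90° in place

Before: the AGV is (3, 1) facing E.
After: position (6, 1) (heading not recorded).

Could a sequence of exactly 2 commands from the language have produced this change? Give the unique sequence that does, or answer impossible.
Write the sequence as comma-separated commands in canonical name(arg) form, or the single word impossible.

key: order matters: swapping move(3) and turn(left) lands elsewhere
from: (3, 1) facing E
t=1 move(3) ⇒ (6, 1) facing E
t=2 turn(left) ⇒ (6, 1) facing N
no rival 2-sequence matches.

move(3), turn(left)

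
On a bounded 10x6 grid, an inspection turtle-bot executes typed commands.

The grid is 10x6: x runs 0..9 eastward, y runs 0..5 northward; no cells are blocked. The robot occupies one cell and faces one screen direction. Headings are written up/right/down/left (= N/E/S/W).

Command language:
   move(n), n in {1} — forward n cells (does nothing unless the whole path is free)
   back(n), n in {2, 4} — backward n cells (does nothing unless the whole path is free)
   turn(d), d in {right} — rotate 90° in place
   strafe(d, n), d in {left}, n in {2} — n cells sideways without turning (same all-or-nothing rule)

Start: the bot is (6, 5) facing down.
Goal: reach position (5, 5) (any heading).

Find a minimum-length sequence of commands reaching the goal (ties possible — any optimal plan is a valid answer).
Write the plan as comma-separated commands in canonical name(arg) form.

begin: (6, 5) facing down
[1] after turn(right): (6, 5) facing left
[2] after move(1): (5, 5) facing left
shorter routes all fall short; 2 is best.

turn(right), move(1)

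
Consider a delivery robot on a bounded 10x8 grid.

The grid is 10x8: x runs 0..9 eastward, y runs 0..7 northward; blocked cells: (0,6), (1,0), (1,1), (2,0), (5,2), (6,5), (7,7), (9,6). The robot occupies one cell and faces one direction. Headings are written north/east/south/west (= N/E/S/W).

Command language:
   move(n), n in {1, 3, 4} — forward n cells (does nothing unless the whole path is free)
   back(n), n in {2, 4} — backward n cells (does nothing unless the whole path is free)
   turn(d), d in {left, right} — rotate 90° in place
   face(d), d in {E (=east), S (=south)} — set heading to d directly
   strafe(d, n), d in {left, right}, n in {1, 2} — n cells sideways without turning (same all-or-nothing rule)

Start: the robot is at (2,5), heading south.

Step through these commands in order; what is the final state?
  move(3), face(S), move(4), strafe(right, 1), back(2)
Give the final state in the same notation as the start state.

at (1,4), heading south

t0: at (2,5), heading south
step 1 (move(3)): at (2,2), heading south
step 2 (face(S)): at (2,2), heading south
step 3 (move(4)): at (2,2), heading south
step 4 (strafe(right, 1)): at (1,2), heading south
step 5 (back(2)): at (1,4), heading south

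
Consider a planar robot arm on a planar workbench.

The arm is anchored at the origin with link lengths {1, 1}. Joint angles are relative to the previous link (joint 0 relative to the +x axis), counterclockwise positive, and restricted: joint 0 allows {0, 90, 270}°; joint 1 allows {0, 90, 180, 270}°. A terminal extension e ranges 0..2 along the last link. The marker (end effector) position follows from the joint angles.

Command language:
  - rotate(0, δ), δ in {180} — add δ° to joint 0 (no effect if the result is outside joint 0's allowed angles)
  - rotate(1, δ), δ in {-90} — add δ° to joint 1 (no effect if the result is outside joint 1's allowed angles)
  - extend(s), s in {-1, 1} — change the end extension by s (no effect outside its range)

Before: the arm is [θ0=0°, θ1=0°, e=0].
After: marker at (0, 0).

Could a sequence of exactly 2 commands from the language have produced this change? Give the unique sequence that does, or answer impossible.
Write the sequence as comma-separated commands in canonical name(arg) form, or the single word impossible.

initial: [θ0=0°, θ1=0°, e=0]
1. rotate(1, -90) → [θ0=0°, θ1=270°, e=0]
2. rotate(1, -90) → [θ0=0°, θ1=180°, e=0]
all 16 alternatives checked — unique.

rotate(1, -90), rotate(1, -90)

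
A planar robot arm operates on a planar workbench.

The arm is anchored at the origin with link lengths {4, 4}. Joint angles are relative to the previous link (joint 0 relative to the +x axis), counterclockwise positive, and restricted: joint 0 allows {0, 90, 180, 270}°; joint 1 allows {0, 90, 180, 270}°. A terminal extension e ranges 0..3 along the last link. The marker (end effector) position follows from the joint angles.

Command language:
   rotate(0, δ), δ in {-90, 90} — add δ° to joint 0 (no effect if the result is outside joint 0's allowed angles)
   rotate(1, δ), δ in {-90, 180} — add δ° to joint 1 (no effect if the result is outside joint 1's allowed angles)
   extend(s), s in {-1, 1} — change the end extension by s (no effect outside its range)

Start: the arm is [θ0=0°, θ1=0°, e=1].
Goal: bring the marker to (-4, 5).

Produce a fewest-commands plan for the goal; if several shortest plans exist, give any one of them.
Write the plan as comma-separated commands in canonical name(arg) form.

rotate(0, 90), rotate(0, 90), rotate(1, -90)

begin: [θ0=0°, θ1=0°, e=1]
t=1 rotate(0, 90) ⇒ [θ0=90°, θ1=0°, e=1]
t=2 rotate(0, 90) ⇒ [θ0=180°, θ1=0°, e=1]
t=3 rotate(1, -90) ⇒ [θ0=180°, θ1=270°, e=1]
no 2-step plan works, so 3 is optimal.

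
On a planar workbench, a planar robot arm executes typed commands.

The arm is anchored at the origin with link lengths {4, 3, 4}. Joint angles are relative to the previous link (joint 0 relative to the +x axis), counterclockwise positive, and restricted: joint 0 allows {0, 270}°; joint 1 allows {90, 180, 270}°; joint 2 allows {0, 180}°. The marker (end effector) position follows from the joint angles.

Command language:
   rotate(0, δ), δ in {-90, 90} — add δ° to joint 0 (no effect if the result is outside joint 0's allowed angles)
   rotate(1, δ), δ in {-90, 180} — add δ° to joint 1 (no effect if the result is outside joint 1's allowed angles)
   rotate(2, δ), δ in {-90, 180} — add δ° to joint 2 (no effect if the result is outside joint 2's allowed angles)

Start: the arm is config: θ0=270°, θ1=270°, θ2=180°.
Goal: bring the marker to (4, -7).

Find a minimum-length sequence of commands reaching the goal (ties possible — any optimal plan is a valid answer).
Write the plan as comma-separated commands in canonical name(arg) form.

rotate(0, 90), rotate(2, 180)

t0: config: θ0=270°, θ1=270°, θ2=180°
step 1 (rotate(0, 90)): config: θ0=0°, θ1=270°, θ2=180°
step 2 (rotate(2, 180)): config: θ0=0°, θ1=270°, θ2=0°
shorter routes all fall short; 2 is best.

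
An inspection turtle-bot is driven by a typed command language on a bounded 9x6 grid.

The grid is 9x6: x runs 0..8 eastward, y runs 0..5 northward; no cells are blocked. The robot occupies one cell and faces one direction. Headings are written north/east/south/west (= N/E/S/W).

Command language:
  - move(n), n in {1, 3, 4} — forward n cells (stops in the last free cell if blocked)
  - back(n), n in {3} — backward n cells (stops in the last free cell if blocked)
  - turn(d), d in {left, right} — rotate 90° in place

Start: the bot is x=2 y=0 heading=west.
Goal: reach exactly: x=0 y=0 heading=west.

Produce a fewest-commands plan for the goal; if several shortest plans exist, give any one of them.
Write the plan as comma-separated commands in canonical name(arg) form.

initial: x=2 y=0 heading=west
t=1 move(3) ⇒ x=0 y=0 heading=west
minimal: 1 command(s), checked below 1.

move(3)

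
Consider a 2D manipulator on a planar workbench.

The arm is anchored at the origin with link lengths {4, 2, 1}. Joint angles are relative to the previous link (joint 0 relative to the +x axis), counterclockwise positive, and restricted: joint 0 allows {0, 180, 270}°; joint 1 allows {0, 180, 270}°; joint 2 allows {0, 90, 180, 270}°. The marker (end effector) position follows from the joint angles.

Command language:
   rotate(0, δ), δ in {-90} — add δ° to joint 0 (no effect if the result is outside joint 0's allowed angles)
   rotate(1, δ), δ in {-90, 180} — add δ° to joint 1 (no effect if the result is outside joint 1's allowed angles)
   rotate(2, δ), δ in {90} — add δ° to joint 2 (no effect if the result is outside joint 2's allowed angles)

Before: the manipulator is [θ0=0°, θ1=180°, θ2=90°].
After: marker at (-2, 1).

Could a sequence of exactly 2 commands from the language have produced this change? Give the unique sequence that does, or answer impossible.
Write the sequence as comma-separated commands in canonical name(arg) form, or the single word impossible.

initial: [θ0=0°, θ1=180°, θ2=90°]
1. rotate(0, -90) → [θ0=270°, θ1=180°, θ2=90°]
2. rotate(0, -90) → [θ0=180°, θ1=180°, θ2=90°]
no other 2-command option fits: unique.

rotate(0, -90), rotate(0, -90)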